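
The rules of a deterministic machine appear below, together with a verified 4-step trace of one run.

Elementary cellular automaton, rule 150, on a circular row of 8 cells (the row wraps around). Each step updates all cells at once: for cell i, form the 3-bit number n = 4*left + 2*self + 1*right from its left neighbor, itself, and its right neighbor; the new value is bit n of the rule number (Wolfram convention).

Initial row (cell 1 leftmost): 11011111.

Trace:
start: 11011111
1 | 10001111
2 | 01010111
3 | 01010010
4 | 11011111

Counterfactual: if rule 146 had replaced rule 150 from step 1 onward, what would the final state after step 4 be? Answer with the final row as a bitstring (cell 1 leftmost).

00000101

(re-executing steps 1..4 under rule 146; state before step 1: 11011111)
1 | 10001111
2 | 01010111
3 | 00000010
4 | 00000101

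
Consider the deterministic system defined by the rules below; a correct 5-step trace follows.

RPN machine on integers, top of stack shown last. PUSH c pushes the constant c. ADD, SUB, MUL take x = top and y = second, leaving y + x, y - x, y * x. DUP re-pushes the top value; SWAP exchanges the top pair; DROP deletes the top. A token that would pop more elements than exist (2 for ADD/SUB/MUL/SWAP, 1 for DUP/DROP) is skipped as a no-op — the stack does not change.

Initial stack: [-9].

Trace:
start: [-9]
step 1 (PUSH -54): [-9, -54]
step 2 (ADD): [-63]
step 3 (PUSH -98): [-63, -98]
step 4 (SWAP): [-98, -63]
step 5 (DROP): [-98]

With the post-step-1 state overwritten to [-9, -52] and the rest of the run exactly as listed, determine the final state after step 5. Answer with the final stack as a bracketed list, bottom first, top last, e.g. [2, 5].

[-98]

state after step 1 := [-9, -52]
step 2 (ADD): [-61]
step 3 (PUSH -98): [-61, -98]
step 4 (SWAP): [-98, -61]
step 5 (DROP): [-98]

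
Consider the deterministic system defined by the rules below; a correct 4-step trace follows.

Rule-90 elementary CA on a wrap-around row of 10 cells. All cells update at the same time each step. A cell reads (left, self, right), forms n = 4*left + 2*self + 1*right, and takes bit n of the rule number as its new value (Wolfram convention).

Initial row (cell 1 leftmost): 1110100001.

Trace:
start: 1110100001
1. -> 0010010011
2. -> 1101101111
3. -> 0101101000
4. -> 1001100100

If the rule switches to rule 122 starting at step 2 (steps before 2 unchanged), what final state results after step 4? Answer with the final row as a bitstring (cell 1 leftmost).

(re-executing steps 2..4 under rule 122; state before step 2: 0010010011)
2. -> 1101101111
3. -> 0111111000
4. -> 1100001100

1100001100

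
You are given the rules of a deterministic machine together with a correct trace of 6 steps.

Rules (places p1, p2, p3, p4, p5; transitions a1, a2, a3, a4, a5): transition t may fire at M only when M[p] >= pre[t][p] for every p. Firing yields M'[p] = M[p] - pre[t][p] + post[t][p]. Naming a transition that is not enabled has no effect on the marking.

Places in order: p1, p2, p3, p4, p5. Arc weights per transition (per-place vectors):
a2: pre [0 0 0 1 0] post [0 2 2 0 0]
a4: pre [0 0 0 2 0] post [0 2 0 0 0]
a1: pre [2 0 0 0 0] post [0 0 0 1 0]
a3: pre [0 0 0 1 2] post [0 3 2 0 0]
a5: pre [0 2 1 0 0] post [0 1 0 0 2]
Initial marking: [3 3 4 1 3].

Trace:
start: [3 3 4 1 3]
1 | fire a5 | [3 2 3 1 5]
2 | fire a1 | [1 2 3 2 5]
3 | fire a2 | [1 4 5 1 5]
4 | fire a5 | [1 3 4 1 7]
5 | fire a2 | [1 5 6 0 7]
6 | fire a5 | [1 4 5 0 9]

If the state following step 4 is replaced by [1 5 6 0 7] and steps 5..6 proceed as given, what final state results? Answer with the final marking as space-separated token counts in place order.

1 4 5 0 9

state after step 4 := [1 5 6 0 7]
5 | fire a2 | [1 5 6 0 7]
6 | fire a5 | [1 4 5 0 9]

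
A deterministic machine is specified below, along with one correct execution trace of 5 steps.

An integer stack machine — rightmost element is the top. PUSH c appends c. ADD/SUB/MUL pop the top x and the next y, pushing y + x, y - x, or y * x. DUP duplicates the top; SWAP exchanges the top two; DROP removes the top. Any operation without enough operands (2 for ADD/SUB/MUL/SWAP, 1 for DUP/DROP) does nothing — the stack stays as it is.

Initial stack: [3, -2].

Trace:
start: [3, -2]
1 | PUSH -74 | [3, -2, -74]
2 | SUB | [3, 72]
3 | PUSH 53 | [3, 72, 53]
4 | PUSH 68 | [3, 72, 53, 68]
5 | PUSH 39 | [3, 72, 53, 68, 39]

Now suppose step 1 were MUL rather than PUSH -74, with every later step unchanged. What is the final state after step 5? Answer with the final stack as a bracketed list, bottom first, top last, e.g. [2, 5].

[-6, 53, 68, 39]

(re-executing from step 1 with the substitution; state before step 1: [3, -2])
1 | MUL | [-6]
2 | SUB | [-6]
3 | PUSH 53 | [-6, 53]
4 | PUSH 68 | [-6, 53, 68]
5 | PUSH 39 | [-6, 53, 68, 39]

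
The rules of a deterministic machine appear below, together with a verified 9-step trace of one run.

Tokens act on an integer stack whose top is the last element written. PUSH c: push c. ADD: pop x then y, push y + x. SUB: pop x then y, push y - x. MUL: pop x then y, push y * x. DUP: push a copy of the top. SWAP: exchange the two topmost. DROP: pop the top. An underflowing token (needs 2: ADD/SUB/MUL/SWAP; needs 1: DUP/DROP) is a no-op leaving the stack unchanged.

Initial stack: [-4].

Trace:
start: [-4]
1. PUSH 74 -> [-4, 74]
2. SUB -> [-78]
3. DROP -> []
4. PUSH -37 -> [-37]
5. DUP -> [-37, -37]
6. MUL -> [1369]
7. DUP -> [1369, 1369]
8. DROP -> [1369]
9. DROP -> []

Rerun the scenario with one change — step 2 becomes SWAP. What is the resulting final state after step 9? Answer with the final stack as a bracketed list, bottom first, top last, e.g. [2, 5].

[74]

(re-executing from step 2 with the substitution; state before step 2: [-4, 74])
2. SWAP -> [74, -4]
3. DROP -> [74]
4. PUSH -37 -> [74, -37]
5. DUP -> [74, -37, -37]
6. MUL -> [74, 1369]
7. DUP -> [74, 1369, 1369]
8. DROP -> [74, 1369]
9. DROP -> [74]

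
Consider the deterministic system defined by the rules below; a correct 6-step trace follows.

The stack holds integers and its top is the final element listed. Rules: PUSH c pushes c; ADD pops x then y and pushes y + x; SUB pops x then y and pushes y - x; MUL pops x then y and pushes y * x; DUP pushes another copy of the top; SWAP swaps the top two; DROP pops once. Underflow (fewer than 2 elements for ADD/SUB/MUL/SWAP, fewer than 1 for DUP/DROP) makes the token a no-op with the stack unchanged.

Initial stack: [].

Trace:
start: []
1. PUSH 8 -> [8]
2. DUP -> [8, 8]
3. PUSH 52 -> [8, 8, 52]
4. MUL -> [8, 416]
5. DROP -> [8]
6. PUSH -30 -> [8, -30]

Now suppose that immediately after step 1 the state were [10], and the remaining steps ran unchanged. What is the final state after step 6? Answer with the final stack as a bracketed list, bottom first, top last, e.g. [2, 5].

state after step 1 := [10]
2. DUP -> [10, 10]
3. PUSH 52 -> [10, 10, 52]
4. MUL -> [10, 520]
5. DROP -> [10]
6. PUSH -30 -> [10, -30]

[10, -30]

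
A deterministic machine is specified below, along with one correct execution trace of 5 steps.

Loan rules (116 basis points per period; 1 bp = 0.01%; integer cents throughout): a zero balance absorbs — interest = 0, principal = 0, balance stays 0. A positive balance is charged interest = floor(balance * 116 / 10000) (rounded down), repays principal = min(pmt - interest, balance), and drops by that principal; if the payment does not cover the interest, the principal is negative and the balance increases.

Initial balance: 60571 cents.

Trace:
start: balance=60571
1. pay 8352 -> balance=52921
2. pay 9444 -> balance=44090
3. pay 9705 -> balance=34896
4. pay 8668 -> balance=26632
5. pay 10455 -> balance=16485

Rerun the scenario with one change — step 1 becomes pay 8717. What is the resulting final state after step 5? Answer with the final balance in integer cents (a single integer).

16104

(re-executing from step 1 with the substitution; state before step 1: balance=60571)
1. pay 8717 -> balance=52556
2. pay 9444 -> balance=43721
3. pay 9705 -> balance=34523
4. pay 8668 -> balance=26255
5. pay 10455 -> balance=16104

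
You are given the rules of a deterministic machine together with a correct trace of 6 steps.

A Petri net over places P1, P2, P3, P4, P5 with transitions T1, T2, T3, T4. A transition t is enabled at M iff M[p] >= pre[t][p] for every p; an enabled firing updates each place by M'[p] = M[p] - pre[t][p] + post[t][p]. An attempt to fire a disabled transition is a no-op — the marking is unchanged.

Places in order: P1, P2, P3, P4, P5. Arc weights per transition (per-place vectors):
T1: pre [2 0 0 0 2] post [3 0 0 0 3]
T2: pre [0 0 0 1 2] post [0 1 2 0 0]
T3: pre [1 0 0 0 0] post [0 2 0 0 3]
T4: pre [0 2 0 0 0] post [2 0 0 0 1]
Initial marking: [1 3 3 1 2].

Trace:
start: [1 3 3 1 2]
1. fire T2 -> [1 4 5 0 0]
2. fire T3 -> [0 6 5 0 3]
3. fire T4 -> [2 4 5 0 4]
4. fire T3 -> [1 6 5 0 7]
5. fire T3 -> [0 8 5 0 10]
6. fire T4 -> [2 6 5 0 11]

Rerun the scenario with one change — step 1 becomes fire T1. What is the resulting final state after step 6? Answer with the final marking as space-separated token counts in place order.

2 5 3 1 13

(re-executing from step 1 with the substitution; state before step 1: [1 3 3 1 2])
1. fire T1 -> [1 3 3 1 2]
2. fire T3 -> [0 5 3 1 5]
3. fire T4 -> [2 3 3 1 6]
4. fire T3 -> [1 5 3 1 9]
5. fire T3 -> [0 7 3 1 12]
6. fire T4 -> [2 5 3 1 13]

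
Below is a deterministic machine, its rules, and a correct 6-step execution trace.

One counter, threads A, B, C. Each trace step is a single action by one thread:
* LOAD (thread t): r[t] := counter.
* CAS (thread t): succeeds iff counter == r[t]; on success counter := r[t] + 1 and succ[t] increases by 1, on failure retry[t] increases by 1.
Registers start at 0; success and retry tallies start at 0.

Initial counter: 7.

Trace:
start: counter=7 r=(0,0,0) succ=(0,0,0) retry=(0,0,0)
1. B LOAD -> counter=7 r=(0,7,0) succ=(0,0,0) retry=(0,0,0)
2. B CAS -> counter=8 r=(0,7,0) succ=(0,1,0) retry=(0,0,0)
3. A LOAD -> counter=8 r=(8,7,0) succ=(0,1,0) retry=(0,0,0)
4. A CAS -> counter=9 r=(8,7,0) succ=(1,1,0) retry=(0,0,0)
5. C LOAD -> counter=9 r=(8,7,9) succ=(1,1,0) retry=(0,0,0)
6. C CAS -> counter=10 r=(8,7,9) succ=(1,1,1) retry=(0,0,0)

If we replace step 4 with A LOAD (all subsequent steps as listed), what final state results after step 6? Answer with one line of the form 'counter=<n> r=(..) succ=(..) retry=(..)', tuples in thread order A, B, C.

(re-executing from step 4 with the substitution; state before step 4: counter=8 r=(8,7,0) succ=(0,1,0) retry=(0,0,0))
4. A LOAD -> counter=8 r=(8,7,0) succ=(0,1,0) retry=(0,0,0)
5. C LOAD -> counter=8 r=(8,7,8) succ=(0,1,0) retry=(0,0,0)
6. C CAS -> counter=9 r=(8,7,8) succ=(0,1,1) retry=(0,0,0)

counter=9 r=(8,7,8) succ=(0,1,1) retry=(0,0,0)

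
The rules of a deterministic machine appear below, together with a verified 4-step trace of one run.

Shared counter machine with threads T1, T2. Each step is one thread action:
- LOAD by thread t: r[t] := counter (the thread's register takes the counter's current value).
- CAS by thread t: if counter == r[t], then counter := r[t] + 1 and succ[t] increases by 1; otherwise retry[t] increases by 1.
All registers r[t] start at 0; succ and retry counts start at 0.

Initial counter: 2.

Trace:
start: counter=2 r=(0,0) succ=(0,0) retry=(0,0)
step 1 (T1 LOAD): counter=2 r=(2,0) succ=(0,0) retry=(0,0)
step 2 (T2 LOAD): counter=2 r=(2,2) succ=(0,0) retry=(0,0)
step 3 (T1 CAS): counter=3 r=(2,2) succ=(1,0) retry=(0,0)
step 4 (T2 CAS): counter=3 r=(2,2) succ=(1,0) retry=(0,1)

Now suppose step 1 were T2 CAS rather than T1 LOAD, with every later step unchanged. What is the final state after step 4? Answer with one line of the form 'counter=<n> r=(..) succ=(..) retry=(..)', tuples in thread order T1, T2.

(re-executing from step 1 with the substitution; state before step 1: counter=2 r=(0,0) succ=(0,0) retry=(0,0))
step 1 (T2 CAS): counter=2 r=(0,0) succ=(0,0) retry=(0,1)
step 2 (T2 LOAD): counter=2 r=(0,2) succ=(0,0) retry=(0,1)
step 3 (T1 CAS): counter=2 r=(0,2) succ=(0,0) retry=(1,1)
step 4 (T2 CAS): counter=3 r=(0,2) succ=(0,1) retry=(1,1)

counter=3 r=(0,2) succ=(0,1) retry=(1,1)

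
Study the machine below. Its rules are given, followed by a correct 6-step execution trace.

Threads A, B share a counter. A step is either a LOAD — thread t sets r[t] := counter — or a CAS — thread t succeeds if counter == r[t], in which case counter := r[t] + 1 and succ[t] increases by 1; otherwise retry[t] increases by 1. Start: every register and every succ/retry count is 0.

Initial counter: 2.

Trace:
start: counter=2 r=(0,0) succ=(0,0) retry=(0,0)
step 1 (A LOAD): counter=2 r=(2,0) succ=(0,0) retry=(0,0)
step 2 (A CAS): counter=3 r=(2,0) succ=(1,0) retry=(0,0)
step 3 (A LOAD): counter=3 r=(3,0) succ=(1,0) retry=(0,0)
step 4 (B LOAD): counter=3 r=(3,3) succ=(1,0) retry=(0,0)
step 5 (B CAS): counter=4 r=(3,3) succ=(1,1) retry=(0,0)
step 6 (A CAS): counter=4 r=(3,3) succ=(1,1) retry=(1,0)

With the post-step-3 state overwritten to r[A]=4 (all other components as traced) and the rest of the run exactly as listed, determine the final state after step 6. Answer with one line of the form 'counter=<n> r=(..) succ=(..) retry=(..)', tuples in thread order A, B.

counter=5 r=(4,3) succ=(2,1) retry=(0,0)

state after step 3 := counter=3 r=(4,0) succ=(1,0) retry=(0,0)
step 4 (B LOAD): counter=3 r=(4,3) succ=(1,0) retry=(0,0)
step 5 (B CAS): counter=4 r=(4,3) succ=(1,1) retry=(0,0)
step 6 (A CAS): counter=5 r=(4,3) succ=(2,1) retry=(0,0)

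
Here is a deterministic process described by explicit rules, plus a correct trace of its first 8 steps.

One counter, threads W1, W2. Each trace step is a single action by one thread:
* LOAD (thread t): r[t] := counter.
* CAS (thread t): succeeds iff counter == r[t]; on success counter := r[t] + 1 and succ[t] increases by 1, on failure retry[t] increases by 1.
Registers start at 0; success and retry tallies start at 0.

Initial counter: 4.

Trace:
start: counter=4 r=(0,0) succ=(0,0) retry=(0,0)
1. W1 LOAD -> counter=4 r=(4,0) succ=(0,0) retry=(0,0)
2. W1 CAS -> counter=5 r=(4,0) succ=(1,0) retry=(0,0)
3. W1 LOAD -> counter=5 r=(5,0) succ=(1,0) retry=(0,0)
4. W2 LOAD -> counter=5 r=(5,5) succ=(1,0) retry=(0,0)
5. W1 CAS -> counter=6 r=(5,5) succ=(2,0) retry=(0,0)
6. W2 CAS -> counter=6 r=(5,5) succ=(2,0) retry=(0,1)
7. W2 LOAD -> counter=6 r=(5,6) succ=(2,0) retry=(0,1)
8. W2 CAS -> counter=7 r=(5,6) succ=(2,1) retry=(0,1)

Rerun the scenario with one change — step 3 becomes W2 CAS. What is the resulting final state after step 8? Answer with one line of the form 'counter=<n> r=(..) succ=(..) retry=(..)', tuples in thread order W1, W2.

(re-executing from step 3 with the substitution; state before step 3: counter=5 r=(4,0) succ=(1,0) retry=(0,0))
3. W2 CAS -> counter=5 r=(4,0) succ=(1,0) retry=(0,1)
4. W2 LOAD -> counter=5 r=(4,5) succ=(1,0) retry=(0,1)
5. W1 CAS -> counter=5 r=(4,5) succ=(1,0) retry=(1,1)
6. W2 CAS -> counter=6 r=(4,5) succ=(1,1) retry=(1,1)
7. W2 LOAD -> counter=6 r=(4,6) succ=(1,1) retry=(1,1)
8. W2 CAS -> counter=7 r=(4,6) succ=(1,2) retry=(1,1)

counter=7 r=(4,6) succ=(1,2) retry=(1,1)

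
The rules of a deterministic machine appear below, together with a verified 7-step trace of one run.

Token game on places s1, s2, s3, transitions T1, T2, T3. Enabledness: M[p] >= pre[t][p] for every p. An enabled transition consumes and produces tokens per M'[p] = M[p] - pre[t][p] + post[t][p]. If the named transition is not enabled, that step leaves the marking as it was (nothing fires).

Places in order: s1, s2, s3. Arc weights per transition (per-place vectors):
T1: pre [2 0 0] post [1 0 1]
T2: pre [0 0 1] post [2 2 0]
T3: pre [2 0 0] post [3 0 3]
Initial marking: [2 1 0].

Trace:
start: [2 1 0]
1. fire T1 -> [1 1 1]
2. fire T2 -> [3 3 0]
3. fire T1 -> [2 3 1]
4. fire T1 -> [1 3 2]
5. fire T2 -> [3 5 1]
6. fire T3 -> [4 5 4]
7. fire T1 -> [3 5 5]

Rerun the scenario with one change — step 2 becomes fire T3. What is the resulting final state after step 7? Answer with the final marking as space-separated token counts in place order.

(re-executing from step 2 with the substitution; state before step 2: [1 1 1])
2. fire T3 -> [1 1 1]
3. fire T1 -> [1 1 1]
4. fire T1 -> [1 1 1]
5. fire T2 -> [3 3 0]
6. fire T3 -> [4 3 3]
7. fire T1 -> [3 3 4]

3 3 4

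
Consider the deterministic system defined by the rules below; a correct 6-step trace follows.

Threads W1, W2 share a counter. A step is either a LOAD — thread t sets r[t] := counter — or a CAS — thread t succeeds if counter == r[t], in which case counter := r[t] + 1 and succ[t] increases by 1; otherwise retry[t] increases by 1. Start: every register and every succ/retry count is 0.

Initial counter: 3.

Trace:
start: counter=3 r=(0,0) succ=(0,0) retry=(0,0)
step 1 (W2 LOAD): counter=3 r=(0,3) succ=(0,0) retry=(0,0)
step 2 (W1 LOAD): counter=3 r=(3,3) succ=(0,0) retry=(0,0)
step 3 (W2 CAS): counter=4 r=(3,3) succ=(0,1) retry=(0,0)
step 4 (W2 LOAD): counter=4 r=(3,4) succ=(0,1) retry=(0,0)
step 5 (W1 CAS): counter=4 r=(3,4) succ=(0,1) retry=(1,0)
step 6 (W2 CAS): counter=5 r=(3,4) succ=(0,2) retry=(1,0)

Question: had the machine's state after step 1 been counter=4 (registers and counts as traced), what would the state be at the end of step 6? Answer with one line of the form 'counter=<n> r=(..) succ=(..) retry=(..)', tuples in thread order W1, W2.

counter=5 r=(4,4) succ=(1,0) retry=(0,2)

state after step 1 := counter=4 r=(0,3) succ=(0,0) retry=(0,0)
step 2 (W1 LOAD): counter=4 r=(4,3) succ=(0,0) retry=(0,0)
step 3 (W2 CAS): counter=4 r=(4,3) succ=(0,0) retry=(0,1)
step 4 (W2 LOAD): counter=4 r=(4,4) succ=(0,0) retry=(0,1)
step 5 (W1 CAS): counter=5 r=(4,4) succ=(1,0) retry=(0,1)
step 6 (W2 CAS): counter=5 r=(4,4) succ=(1,0) retry=(0,2)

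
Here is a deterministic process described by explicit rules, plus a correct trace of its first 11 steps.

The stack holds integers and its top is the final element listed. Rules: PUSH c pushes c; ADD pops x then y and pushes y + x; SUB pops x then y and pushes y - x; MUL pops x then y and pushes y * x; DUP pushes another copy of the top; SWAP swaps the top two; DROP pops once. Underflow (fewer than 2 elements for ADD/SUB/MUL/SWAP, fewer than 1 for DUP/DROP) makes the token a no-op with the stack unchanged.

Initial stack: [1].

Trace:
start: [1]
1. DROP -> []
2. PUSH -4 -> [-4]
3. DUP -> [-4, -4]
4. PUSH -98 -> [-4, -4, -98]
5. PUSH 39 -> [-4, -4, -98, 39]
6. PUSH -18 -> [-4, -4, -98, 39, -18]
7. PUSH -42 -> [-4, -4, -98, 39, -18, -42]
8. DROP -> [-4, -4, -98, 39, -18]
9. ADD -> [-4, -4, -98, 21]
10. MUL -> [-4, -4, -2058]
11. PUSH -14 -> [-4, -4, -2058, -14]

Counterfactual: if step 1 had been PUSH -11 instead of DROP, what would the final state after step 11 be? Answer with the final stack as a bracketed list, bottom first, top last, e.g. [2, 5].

(re-executing from step 1 with the substitution; state before step 1: [1])
1. PUSH -11 -> [1, -11]
2. PUSH -4 -> [1, -11, -4]
3. DUP -> [1, -11, -4, -4]
4. PUSH -98 -> [1, -11, -4, -4, -98]
5. PUSH 39 -> [1, -11, -4, -4, -98, 39]
6. PUSH -18 -> [1, -11, -4, -4, -98, 39, -18]
7. PUSH -42 -> [1, -11, -4, -4, -98, 39, -18, -42]
8. DROP -> [1, -11, -4, -4, -98, 39, -18]
9. ADD -> [1, -11, -4, -4, -98, 21]
10. MUL -> [1, -11, -4, -4, -2058]
11. PUSH -14 -> [1, -11, -4, -4, -2058, -14]

[1, -11, -4, -4, -2058, -14]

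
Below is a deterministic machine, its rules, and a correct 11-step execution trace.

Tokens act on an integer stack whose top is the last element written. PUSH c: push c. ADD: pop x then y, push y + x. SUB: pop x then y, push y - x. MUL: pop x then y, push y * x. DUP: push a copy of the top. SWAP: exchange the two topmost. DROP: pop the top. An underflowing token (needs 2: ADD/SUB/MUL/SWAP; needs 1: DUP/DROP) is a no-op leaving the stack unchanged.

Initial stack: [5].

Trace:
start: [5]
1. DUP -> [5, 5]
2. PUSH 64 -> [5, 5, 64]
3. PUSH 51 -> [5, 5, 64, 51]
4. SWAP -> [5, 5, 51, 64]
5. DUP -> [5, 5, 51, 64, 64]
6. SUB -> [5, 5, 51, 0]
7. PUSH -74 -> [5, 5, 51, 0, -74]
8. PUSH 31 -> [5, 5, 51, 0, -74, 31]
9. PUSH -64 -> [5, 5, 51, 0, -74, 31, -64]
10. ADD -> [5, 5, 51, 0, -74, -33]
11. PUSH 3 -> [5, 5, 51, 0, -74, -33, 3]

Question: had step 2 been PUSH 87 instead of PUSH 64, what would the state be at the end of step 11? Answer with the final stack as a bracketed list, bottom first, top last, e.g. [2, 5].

[5, 5, 51, 0, -74, -33, 3]

(re-executing from step 2 with the substitution; state before step 2: [5, 5])
2. PUSH 87 -> [5, 5, 87]
3. PUSH 51 -> [5, 5, 87, 51]
4. SWAP -> [5, 5, 51, 87]
5. DUP -> [5, 5, 51, 87, 87]
6. SUB -> [5, 5, 51, 0]
7. PUSH -74 -> [5, 5, 51, 0, -74]
8. PUSH 31 -> [5, 5, 51, 0, -74, 31]
9. PUSH -64 -> [5, 5, 51, 0, -74, 31, -64]
10. ADD -> [5, 5, 51, 0, -74, -33]
11. PUSH 3 -> [5, 5, 51, 0, -74, -33, 3]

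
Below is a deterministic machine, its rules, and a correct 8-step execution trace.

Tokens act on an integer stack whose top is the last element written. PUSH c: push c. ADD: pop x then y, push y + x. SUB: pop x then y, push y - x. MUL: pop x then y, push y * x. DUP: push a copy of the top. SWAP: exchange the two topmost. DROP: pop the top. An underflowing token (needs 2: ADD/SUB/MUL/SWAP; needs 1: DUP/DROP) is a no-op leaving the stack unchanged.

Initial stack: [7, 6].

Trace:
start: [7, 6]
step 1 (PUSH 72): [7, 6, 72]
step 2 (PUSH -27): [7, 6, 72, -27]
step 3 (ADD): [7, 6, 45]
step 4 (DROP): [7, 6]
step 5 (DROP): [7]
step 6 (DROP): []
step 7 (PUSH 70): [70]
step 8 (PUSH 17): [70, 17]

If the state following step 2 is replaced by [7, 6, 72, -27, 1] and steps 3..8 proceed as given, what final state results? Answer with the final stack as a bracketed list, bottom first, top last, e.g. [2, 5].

[7, 70, 17]

state after step 2 := [7, 6, 72, -27, 1]
step 3 (ADD): [7, 6, 72, -26]
step 4 (DROP): [7, 6, 72]
step 5 (DROP): [7, 6]
step 6 (DROP): [7]
step 7 (PUSH 70): [7, 70]
step 8 (PUSH 17): [7, 70, 17]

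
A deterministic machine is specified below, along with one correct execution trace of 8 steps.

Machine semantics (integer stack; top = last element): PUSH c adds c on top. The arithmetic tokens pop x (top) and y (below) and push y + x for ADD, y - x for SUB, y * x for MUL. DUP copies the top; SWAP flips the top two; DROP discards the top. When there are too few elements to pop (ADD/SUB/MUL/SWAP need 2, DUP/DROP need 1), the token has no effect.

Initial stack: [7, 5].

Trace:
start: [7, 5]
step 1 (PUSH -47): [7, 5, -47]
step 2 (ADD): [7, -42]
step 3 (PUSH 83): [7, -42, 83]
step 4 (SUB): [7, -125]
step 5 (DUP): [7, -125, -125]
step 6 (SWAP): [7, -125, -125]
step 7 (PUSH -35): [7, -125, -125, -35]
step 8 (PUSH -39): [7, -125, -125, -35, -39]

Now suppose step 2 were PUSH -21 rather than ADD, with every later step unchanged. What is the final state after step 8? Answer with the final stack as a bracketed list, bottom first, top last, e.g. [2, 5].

[7, 5, -47, -104, -104, -35, -39]

(re-executing from step 2 with the substitution; state before step 2: [7, 5, -47])
step 2 (PUSH -21): [7, 5, -47, -21]
step 3 (PUSH 83): [7, 5, -47, -21, 83]
step 4 (SUB): [7, 5, -47, -104]
step 5 (DUP): [7, 5, -47, -104, -104]
step 6 (SWAP): [7, 5, -47, -104, -104]
step 7 (PUSH -35): [7, 5, -47, -104, -104, -35]
step 8 (PUSH -39): [7, 5, -47, -104, -104, -35, -39]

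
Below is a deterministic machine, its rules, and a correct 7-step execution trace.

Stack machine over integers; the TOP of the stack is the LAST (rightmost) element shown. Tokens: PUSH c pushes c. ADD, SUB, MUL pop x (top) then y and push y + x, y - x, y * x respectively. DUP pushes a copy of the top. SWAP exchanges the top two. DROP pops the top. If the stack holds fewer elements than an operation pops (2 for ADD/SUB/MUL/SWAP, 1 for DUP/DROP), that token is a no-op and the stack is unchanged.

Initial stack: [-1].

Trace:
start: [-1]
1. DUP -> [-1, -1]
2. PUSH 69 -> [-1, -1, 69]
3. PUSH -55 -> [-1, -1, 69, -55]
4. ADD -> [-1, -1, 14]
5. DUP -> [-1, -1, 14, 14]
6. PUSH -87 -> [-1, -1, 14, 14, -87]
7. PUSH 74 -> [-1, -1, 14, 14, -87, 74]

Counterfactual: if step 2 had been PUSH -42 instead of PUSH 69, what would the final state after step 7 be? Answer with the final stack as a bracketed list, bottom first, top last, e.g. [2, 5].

[-1, -1, -97, -97, -87, 74]

(re-executing from step 2 with the substitution; state before step 2: [-1, -1])
2. PUSH -42 -> [-1, -1, -42]
3. PUSH -55 -> [-1, -1, -42, -55]
4. ADD -> [-1, -1, -97]
5. DUP -> [-1, -1, -97, -97]
6. PUSH -87 -> [-1, -1, -97, -97, -87]
7. PUSH 74 -> [-1, -1, -97, -97, -87, 74]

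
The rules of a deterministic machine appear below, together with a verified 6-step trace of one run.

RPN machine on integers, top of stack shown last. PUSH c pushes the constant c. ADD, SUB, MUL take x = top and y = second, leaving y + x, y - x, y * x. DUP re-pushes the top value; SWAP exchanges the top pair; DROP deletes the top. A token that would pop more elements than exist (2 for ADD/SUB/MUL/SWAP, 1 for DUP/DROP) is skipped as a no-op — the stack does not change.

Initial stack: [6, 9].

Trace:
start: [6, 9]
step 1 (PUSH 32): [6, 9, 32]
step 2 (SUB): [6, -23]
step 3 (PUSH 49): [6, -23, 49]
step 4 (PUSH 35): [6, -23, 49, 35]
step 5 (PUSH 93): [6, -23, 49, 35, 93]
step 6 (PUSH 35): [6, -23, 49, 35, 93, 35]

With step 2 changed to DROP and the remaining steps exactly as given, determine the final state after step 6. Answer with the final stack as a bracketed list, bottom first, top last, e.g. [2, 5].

[6, 9, 49, 35, 93, 35]

(re-executing from step 2 with the substitution; state before step 2: [6, 9, 32])
step 2 (DROP): [6, 9]
step 3 (PUSH 49): [6, 9, 49]
step 4 (PUSH 35): [6, 9, 49, 35]
step 5 (PUSH 93): [6, 9, 49, 35, 93]
step 6 (PUSH 35): [6, 9, 49, 35, 93, 35]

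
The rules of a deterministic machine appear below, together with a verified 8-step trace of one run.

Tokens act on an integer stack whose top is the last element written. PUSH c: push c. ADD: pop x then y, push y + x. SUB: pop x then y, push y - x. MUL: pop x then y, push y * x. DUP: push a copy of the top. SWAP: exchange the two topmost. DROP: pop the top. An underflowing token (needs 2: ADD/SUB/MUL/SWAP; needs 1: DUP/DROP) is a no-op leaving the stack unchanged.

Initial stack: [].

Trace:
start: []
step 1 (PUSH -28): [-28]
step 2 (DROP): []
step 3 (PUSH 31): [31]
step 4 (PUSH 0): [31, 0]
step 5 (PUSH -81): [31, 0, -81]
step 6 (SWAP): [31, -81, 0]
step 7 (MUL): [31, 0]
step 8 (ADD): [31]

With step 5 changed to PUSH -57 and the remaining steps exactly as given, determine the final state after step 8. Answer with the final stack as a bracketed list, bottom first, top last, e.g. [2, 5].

[31]

(re-executing from step 5 with the substitution; state before step 5: [31, 0])
step 5 (PUSH -57): [31, 0, -57]
step 6 (SWAP): [31, -57, 0]
step 7 (MUL): [31, 0]
step 8 (ADD): [31]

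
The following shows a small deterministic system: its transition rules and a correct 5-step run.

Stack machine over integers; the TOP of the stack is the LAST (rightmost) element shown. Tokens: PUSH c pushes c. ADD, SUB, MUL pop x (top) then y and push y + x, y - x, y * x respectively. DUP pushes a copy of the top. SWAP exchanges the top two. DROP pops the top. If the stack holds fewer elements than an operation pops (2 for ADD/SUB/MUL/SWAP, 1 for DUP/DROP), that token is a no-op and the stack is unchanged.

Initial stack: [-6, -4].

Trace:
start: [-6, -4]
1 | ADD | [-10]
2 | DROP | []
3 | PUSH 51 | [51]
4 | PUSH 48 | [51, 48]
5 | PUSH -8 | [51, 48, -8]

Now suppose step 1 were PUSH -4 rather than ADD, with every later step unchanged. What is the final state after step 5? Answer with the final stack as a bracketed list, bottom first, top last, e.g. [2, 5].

[-6, -4, 51, 48, -8]

(re-executing from step 1 with the substitution; state before step 1: [-6, -4])
1 | PUSH -4 | [-6, -4, -4]
2 | DROP | [-6, -4]
3 | PUSH 51 | [-6, -4, 51]
4 | PUSH 48 | [-6, -4, 51, 48]
5 | PUSH -8 | [-6, -4, 51, 48, -8]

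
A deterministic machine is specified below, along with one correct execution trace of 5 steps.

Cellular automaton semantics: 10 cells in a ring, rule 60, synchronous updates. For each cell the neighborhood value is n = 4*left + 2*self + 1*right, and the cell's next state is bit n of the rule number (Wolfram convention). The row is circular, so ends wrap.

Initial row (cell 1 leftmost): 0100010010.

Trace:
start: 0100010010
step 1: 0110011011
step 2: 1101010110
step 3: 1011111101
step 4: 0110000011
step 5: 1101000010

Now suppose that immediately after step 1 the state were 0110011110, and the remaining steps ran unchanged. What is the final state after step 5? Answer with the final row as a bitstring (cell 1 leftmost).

state after step 1 := 0110011110
step 2: 0101010001
step 3: 1111111001
step 4: 0000000101
step 5: 1000000111

1000000111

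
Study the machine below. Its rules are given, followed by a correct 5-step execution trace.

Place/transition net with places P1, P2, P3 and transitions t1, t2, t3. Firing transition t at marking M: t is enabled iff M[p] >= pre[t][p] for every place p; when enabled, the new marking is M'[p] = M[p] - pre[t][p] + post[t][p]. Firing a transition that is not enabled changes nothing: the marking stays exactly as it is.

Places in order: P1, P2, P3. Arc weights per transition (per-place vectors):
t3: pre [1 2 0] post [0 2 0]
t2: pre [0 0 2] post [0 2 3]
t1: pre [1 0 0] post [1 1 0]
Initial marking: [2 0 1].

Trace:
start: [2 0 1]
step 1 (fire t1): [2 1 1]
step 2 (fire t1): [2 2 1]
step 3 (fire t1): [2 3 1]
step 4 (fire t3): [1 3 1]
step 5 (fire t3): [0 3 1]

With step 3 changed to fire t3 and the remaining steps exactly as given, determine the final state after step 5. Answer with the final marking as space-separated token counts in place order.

0 2 1

(re-executing from step 3 with the substitution; state before step 3: [2 2 1])
step 3 (fire t3): [1 2 1]
step 4 (fire t3): [0 2 1]
step 5 (fire t3): [0 2 1]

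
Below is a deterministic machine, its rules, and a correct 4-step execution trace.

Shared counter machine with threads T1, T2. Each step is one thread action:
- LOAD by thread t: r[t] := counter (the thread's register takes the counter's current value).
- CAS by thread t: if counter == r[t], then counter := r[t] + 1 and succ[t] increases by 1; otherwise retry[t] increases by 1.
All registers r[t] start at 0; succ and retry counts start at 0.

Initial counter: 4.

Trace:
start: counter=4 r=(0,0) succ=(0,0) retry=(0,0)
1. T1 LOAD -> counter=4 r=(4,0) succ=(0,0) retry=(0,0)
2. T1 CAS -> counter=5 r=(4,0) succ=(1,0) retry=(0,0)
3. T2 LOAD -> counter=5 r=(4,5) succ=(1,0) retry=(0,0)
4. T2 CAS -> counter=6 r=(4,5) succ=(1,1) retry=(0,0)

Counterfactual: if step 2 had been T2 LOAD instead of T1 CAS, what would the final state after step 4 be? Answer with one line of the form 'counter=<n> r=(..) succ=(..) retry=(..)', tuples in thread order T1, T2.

(re-executing from step 2 with the substitution; state before step 2: counter=4 r=(4,0) succ=(0,0) retry=(0,0))
2. T2 LOAD -> counter=4 r=(4,4) succ=(0,0) retry=(0,0)
3. T2 LOAD -> counter=4 r=(4,4) succ=(0,0) retry=(0,0)
4. T2 CAS -> counter=5 r=(4,4) succ=(0,1) retry=(0,0)

counter=5 r=(4,4) succ=(0,1) retry=(0,0)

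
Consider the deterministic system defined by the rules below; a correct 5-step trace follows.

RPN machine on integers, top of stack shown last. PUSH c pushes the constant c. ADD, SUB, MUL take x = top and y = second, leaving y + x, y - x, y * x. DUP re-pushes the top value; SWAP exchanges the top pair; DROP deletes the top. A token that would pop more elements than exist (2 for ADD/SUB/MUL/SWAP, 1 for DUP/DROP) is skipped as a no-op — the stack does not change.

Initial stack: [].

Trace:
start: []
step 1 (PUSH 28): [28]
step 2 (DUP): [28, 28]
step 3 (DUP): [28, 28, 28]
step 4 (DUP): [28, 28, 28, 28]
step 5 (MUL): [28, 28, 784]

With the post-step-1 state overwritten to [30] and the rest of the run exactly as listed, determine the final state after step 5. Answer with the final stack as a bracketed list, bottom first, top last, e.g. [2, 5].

state after step 1 := [30]
step 2 (DUP): [30, 30]
step 3 (DUP): [30, 30, 30]
step 4 (DUP): [30, 30, 30, 30]
step 5 (MUL): [30, 30, 900]

[30, 30, 900]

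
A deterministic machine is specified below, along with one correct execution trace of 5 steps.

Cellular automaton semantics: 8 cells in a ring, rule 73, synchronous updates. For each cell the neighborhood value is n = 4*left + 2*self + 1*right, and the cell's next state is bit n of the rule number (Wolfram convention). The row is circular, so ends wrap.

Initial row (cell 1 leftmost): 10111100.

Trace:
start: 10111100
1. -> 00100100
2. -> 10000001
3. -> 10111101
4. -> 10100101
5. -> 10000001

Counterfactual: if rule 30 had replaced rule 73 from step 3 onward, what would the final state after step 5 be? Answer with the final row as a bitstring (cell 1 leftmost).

11011101

(re-executing steps 3..5 under rule 30; state before step 3: 10000001)
3. -> 01000011
4. -> 01100110
5. -> 11011101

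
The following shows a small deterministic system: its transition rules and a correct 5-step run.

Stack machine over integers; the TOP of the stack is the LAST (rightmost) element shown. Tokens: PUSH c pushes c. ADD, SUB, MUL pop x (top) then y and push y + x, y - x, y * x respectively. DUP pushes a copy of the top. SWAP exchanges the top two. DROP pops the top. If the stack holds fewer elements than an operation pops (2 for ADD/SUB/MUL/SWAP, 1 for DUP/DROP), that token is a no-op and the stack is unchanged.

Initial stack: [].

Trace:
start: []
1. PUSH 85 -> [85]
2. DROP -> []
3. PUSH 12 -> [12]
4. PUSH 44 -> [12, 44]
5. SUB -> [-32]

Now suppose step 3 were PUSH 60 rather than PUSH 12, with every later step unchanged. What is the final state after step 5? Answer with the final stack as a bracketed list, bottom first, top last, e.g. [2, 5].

[16]

(re-executing from step 3 with the substitution; state before step 3: [])
3. PUSH 60 -> [60]
4. PUSH 44 -> [60, 44]
5. SUB -> [16]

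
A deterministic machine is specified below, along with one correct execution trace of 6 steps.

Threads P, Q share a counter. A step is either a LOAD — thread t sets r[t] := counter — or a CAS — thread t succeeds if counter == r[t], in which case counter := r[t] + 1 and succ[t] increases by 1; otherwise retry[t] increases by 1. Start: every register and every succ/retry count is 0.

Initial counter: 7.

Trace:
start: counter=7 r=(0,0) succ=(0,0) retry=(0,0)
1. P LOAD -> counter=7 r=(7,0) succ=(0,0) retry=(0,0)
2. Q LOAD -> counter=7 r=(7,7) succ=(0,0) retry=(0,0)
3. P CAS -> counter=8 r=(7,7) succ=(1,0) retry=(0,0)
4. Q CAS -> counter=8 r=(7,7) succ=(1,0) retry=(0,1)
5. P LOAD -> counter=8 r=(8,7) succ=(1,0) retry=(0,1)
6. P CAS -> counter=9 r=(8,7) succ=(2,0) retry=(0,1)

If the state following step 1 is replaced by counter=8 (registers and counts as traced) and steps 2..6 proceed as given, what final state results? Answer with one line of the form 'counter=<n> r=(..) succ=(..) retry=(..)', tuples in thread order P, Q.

state after step 1 := counter=8 r=(7,0) succ=(0,0) retry=(0,0)
2. Q LOAD -> counter=8 r=(7,8) succ=(0,0) retry=(0,0)
3. P CAS -> counter=8 r=(7,8) succ=(0,0) retry=(1,0)
4. Q CAS -> counter=9 r=(7,8) succ=(0,1) retry=(1,0)
5. P LOAD -> counter=9 r=(9,8) succ=(0,1) retry=(1,0)
6. P CAS -> counter=10 r=(9,8) succ=(1,1) retry=(1,0)

counter=10 r=(9,8) succ=(1,1) retry=(1,0)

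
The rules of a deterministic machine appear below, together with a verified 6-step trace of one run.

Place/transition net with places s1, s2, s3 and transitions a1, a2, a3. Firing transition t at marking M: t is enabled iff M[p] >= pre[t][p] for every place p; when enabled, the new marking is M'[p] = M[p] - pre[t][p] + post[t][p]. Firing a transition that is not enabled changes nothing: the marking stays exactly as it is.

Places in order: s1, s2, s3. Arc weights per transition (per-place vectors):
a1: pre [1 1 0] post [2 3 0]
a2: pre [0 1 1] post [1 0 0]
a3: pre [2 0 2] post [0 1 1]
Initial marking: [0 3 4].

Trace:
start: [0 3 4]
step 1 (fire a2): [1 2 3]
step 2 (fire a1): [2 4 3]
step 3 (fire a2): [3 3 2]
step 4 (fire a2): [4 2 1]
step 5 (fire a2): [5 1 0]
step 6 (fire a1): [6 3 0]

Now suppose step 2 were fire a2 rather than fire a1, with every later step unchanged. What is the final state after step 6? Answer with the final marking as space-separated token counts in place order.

(re-executing from step 2 with the substitution; state before step 2: [1 2 3])
step 2 (fire a2): [2 1 2]
step 3 (fire a2): [3 0 1]
step 4 (fire a2): [3 0 1]
step 5 (fire a2): [3 0 1]
step 6 (fire a1): [3 0 1]

3 0 1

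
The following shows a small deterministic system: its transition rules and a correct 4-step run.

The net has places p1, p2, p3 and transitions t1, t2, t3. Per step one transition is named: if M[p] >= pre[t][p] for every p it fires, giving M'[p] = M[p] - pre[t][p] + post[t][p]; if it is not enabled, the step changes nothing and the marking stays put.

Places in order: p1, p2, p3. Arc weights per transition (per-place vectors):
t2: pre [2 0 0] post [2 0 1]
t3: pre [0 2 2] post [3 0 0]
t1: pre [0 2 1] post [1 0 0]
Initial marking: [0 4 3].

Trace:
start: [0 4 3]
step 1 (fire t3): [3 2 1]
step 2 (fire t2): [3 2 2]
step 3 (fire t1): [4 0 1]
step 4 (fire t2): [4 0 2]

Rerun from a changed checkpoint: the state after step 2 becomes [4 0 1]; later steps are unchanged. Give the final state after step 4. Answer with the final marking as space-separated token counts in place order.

4 0 2

state after step 2 := [4 0 1]
step 3 (fire t1): [4 0 1]
step 4 (fire t2): [4 0 2]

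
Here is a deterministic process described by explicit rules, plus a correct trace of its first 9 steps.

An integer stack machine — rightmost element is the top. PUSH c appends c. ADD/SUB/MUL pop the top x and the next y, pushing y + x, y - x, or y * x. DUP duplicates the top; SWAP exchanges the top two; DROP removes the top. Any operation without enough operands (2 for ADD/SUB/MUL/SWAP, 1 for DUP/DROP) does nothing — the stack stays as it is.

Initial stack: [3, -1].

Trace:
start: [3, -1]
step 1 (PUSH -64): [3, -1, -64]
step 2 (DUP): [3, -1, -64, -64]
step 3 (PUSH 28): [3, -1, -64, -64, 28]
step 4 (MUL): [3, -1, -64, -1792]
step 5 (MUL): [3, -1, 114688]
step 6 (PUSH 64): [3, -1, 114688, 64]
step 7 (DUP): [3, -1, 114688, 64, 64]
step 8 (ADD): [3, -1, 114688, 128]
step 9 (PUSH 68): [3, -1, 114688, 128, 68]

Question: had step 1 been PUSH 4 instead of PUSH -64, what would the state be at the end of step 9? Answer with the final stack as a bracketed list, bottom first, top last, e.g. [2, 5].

(re-executing from step 1 with the substitution; state before step 1: [3, -1])
step 1 (PUSH 4): [3, -1, 4]
step 2 (DUP): [3, -1, 4, 4]
step 3 (PUSH 28): [3, -1, 4, 4, 28]
step 4 (MUL): [3, -1, 4, 112]
step 5 (MUL): [3, -1, 448]
step 6 (PUSH 64): [3, -1, 448, 64]
step 7 (DUP): [3, -1, 448, 64, 64]
step 8 (ADD): [3, -1, 448, 128]
step 9 (PUSH 68): [3, -1, 448, 128, 68]

[3, -1, 448, 128, 68]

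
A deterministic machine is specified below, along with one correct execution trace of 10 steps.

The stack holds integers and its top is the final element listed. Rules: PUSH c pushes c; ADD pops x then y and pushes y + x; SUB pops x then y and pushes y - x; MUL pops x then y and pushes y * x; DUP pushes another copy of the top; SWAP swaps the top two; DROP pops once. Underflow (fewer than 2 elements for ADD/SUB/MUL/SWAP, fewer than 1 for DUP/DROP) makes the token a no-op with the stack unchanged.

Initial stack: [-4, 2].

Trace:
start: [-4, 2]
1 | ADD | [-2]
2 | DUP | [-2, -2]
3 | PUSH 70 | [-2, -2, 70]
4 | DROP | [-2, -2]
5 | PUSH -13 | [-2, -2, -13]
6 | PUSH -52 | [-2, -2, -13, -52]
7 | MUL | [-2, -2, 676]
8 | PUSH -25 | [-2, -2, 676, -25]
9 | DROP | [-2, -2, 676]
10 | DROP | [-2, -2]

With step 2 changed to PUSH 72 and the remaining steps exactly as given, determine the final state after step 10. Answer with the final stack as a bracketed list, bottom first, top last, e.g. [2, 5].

(re-executing from step 2 with the substitution; state before step 2: [-2])
2 | PUSH 72 | [-2, 72]
3 | PUSH 70 | [-2, 72, 70]
4 | DROP | [-2, 72]
5 | PUSH -13 | [-2, 72, -13]
6 | PUSH -52 | [-2, 72, -13, -52]
7 | MUL | [-2, 72, 676]
8 | PUSH -25 | [-2, 72, 676, -25]
9 | DROP | [-2, 72, 676]
10 | DROP | [-2, 72]

[-2, 72]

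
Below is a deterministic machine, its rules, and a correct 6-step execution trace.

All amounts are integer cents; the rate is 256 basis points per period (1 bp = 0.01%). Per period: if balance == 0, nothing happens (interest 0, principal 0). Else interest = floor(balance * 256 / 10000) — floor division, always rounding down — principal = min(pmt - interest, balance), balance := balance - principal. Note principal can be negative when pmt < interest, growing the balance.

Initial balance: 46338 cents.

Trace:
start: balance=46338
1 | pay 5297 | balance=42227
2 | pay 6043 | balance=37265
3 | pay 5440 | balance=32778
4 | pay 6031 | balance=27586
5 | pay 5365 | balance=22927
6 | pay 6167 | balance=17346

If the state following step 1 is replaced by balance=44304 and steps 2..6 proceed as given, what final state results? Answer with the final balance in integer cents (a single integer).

state after step 1 := balance=44304
2 | pay 6043 | balance=39395
3 | pay 5440 | balance=34963
4 | pay 6031 | balance=29827
5 | pay 5365 | balance=25225
6 | pay 6167 | balance=19703

19703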